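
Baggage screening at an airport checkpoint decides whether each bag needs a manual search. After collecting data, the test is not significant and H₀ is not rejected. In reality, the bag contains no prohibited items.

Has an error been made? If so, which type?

No error — this is a correct decision.

The conventional null hypothesis here is that the bag contains no prohibited items.
The test retained a true H₀ — the decision matches the true state.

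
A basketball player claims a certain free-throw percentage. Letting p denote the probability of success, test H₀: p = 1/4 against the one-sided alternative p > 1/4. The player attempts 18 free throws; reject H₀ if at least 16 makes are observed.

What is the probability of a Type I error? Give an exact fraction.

179/8589934592

Under H₀, K ~ Binomial(18, 1/4), and α = P(K ≥ 16).
P(K ≥ 16) = Σ_{j=16}^{18} C(18,j)·(1/4)^j·(3/4)^{18-j} = 179/8589934592.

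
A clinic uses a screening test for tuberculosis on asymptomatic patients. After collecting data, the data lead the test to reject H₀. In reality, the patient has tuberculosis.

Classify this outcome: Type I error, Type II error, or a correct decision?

No error (correct decision).

The conventional null hypothesis here is that the patient does not have tuberculosis.
The test rejected a false H₀ — the decision matches the true state.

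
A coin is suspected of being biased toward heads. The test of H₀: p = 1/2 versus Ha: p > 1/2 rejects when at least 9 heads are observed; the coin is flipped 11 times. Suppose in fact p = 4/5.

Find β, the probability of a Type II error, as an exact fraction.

3736313/9765625

Under the alternative p = 4/5, S ~ Binomial(11, 4/5); β is the probability the test does not reject, P(S < 9).
Summing C(11,j)·(4/5)^j·(1/5)^{11-j} for j = 0..8 gives 3736313/9765625.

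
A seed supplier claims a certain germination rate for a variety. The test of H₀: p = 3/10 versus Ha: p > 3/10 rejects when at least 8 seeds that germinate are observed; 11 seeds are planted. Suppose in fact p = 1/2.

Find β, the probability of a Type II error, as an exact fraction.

Under the alternative p = 1/2, X ~ Binomial(11, 1/2); β is the probability the test does not reject, P(X < 8).
Summing C(11,j)·(1/2)^j·(1/2)^{11-j} for j = 0..7 gives 227/256.

227/256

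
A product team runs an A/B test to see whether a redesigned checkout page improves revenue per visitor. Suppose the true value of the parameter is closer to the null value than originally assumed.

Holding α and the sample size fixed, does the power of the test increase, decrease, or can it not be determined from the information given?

It decreases.

When the true parameter is near the null value, the test has a harder time distinguishing Ha from H₀.
Since power = 1 − β and β increases, power decreases.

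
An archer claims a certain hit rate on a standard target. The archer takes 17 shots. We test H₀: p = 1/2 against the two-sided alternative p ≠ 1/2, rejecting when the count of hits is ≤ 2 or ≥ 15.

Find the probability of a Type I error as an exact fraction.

Under H₀, S ~ Binomial(17, 1/2); α is the probability of landing in either tail, P(S ≤ 2) + P(S ≥ 15).
The two tails are symmetric, so α = 2·(1 + 17 + 136)/2^17 = 308/131072 = 77/32768.

77/32768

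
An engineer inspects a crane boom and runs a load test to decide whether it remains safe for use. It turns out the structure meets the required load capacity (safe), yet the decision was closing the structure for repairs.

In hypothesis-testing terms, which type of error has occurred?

The null hypothesis here is that the structure meets the required load capacity (safe).
'Closing the structure for repairs' corresponds to rejecting H₀.
H₀ was rejected but H₀ is true — a Type I error (false positive).

Type I error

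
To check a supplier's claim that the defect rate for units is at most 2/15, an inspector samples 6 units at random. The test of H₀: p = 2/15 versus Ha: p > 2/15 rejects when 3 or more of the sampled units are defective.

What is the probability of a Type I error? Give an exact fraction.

78928/2278125

The significance level is the probability, assuming p = 2/15, of seeing 3 or more defectives in 6 draws.
Via the complement, α = 1 − Σ_{j=0}^{2} C(6,j)(2/15)^j(13/15)^{6-j} = 78928/2278125.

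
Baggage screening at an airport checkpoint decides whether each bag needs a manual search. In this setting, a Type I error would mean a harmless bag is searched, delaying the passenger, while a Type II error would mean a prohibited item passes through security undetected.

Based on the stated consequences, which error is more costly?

The Type II consequence (a prohibited item passes through security undetected) is more severe than the Type I consequence (a harmless bag is searched, delaying the passenger).

Type II error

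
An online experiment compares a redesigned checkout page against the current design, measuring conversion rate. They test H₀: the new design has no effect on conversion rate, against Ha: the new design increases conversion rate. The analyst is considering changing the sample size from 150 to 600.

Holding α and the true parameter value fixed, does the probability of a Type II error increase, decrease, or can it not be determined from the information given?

It decreases.

A larger sample reduces the standard error, pulling the sampling distribution under Ha further from the non-rejection region.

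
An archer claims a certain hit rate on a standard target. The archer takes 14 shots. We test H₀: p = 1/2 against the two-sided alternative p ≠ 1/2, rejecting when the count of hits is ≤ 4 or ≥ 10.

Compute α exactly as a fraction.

The significance level is the null-hypothesis probability of the rejection region {≤4} ∪ {≥10}.
Each tail has probability (1 + 14 + 91 + 364 + 1001)/16384; doubling gives α = 2942/16384 = 1471/8192.

1471/8192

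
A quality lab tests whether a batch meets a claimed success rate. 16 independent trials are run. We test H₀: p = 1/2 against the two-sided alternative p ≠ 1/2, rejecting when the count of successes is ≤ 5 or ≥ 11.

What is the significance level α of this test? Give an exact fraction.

6885/32768

α = P(S ≤ 5 or S ≥ 11 | p = 1/2), S ~ Binomial(16, 1/2).
By symmetry, α = 2·P(S ≤ 5) = 2·(1 + 16 + 120 + 560 + 1820 + 4368)/65536 = 13770/65536 = 6885/32768.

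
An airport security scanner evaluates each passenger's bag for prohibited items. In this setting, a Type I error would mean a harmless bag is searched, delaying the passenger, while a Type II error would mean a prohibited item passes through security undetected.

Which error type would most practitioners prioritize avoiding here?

Type II error

The Type II consequence (a prohibited item passes through security undetected) is more severe than the Type I consequence (a harmless bag is searched, delaying the passenger).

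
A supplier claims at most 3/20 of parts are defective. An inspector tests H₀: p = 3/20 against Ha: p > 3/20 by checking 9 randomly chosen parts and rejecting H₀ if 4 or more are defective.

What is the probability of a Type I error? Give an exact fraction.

4343234013/128000000000

α = P(reject H₀ | H₀ true) = P(X ≥ 4 | p = 3/20), X ~ Binomial(9, 3/20).
Via the complement, α = 1 − Σ_{j=0}^{3} C(9,j)(3/20)^j(17/20)^{9-j} = 4343234013/128000000000.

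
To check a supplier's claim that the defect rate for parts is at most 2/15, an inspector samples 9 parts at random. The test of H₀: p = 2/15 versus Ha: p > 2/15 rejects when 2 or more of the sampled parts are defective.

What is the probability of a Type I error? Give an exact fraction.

13155707024/38443359375

α = P(reject H₀ | H₀ true) = P(X ≥ 2 | p = 2/15), X ~ Binomial(9, 2/15).
Computing the lower-tail complement: 1 − 25287652351/38443359375 = 13155707024/38443359375.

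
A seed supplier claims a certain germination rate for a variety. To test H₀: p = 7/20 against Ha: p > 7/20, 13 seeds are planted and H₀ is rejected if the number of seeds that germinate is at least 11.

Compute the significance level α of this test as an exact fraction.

α = P(reject H₀ | H₀ true) = P(S ≥ 11 | p = 7/20), with S ~ Binomial(13, 7/20).
Adding the binomial terms for j = 11 through 13 with p = 7/20 yields 14250593836801/40960000000000000.

14250593836801/40960000000000000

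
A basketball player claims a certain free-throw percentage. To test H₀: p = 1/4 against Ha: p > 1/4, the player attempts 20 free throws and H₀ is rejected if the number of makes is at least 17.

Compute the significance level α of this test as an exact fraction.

32551/1099511627776

α = P(reject H₀ | H₀ true) = P(Y ≥ 17 | p = 1/4), with Y ~ Binomial(20, 1/4).
Adding the binomial terms for j = 17 through 20 with p = 1/4 yields 32551/1099511627776.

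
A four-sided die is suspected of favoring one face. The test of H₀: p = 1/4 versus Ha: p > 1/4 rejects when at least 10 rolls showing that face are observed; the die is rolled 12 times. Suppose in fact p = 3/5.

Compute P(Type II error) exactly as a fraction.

44753744/48828125

A Type II error is failing to reject when Ha holds: with p = 3/5, β = P(S ≤ 9).
Adding the binomial probabilities P(S=0)+…+P(S=9) at p = 3/5 gives 44753744/48828125.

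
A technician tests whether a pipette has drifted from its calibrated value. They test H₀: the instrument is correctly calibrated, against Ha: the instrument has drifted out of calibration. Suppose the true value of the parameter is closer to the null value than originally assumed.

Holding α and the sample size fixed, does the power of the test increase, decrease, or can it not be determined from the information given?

It decreases.

When the true parameter is near the null value, the test has a harder time distinguishing Ha from H₀.
Since power = 1 − β and β increases, power decreases.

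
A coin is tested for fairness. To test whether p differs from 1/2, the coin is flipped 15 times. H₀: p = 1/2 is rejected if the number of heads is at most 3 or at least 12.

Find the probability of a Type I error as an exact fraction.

9/256

α = P(X ≤ 3 or X ≥ 12 | p = 1/2), X ~ Binomial(15, 1/2).
The two tails are symmetric, so α = 2·(1 + 15 + 105 + 455)/2^15 = 1152/32768 = 9/256.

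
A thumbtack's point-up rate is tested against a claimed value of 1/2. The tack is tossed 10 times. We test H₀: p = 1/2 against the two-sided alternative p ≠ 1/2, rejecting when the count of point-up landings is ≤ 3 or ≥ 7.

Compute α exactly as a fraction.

α = P(S ≤ 3 or S ≥ 7 | p = 1/2), S ~ Binomial(10, 1/2).
The two tails are symmetric, so α = 2·(1 + 10 + 45 + 120)/2^10 = 352/1024 = 11/32.

11/32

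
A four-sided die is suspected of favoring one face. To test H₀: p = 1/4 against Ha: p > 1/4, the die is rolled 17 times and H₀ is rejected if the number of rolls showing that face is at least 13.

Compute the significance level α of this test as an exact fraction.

The Type I error probability is α = P(Y ≥ 13) computed under H₀, where Y ~ Binomial(17, 1/4).
P(Y ≥ 13) = Σ_{j=13}^{17} C(17,j)·(1/4)^j·(3/4)^{17-j} = 3319/268435456.

3319/268435456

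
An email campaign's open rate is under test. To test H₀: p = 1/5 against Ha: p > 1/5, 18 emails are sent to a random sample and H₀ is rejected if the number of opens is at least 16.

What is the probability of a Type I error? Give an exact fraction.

2521/3814697265625

α = P(reject H₀ | H₀ true) = P(K ≥ 16 | p = 1/5), with K ~ Binomial(18, 1/5).
P(K ≥ 16) = Σ_{j=16}^{18} C(18,j)·(1/5)^j·(4/5)^{18-j} = 2521/3814697265625.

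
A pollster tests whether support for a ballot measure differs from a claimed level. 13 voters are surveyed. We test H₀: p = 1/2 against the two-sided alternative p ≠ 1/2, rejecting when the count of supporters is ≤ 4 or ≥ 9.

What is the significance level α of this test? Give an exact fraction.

1093/4096

The significance level is the null-hypothesis probability of the rejection region {≤4} ∪ {≥9}.
Each tail has probability (1 + 13 + 78 + 286 + 715)/8192; doubling gives α = 2186/8192 = 1093/4096.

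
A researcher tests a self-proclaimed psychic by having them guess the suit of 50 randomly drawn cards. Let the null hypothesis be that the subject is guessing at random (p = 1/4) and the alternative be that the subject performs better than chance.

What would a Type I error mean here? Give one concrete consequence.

A Type I error is rejecting H₀ when H₀ is true.
Here that means concluding the subject has some ability beyond chance when actually the subject is guessing at random (p = 1/4).

A Type I error would mean concluding that the subject performs better than chance when in fact the subject is guessing at random (p = 1/4). Consequence: a lucky guesser is credited with psychic ability.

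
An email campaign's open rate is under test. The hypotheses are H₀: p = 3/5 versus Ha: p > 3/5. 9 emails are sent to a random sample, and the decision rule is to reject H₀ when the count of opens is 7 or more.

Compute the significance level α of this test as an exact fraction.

452709/1953125

The Type I error probability is α = P(S ≥ 7) computed under H₀, where S ~ Binomial(9, 3/5).
Adding the binomial terms for j = 7 through 9 with p = 3/5 yields 452709/1953125.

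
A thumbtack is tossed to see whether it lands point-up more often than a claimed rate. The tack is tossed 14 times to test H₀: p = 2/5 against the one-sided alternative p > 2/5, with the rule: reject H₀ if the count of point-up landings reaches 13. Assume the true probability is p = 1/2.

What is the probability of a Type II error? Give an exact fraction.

16369/16384

Under the alternative p = 1/2, K ~ Binomial(14, 1/2); β is the probability the test does not reject, P(K < 13).
Equivalently, β = 1 − P(K ≥ 13) = 16369/16384.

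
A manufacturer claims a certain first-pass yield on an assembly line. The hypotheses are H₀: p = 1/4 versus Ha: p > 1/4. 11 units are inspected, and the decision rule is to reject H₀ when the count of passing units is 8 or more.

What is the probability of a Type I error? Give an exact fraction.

623/524288

α = P(reject H₀ | H₀ true) = P(Y ≥ 8 | p = 1/4), with Y ~ Binomial(11, 1/4).
Adding the binomial terms for j = 8 through 11 with p = 1/4 yields 623/524288.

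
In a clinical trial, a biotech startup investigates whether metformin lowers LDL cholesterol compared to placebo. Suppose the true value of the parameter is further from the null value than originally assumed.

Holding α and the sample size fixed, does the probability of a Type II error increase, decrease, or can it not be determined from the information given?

It decreases.

A larger true effect moves the Ha sampling distribution further from the H₀ critical value, making rejection more likely when Ha is true.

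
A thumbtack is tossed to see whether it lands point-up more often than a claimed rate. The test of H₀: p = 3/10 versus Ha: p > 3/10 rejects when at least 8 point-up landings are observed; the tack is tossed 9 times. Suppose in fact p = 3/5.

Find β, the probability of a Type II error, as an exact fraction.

1815344/1953125

β = P(fail to reject H₀ | Ha true) = P(Y ≤ 7 | p = 3/5), Y ~ Binomial(9, 3/5).
Summing C(9,j)·(3/5)^j·(2/5)^{9-j} for j = 0..7 gives 1815344/1953125.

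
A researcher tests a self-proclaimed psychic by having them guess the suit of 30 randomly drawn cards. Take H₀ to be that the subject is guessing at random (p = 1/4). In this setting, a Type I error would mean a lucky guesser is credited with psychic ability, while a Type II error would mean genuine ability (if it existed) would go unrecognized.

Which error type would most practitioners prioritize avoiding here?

The Type I consequence (a lucky guesser is credited with psychic ability) is more severe than the Type II consequence (genuine ability (if it existed) would go unrecognized).

Type I error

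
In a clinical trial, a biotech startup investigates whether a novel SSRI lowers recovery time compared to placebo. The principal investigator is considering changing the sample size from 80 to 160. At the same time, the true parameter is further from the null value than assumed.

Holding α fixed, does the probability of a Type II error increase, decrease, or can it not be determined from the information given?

It decreases.

A larger sample reduces the standard error, pulling the sampling distribution under Ha further from the non-rejection region. The further the true parameter sits from the null value, the more of the Ha sampling distribution falls in the rejection region. Both changes push β in the same direction.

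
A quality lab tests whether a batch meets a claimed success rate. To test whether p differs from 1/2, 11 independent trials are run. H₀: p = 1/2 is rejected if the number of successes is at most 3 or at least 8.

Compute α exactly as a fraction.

29/128

The significance level is the null-hypothesis probability of the rejection region {≤3} ∪ {≥8}.
Each tail has probability (1 + 11 + 55 + 165)/2048; doubling gives α = 464/2048 = 29/128.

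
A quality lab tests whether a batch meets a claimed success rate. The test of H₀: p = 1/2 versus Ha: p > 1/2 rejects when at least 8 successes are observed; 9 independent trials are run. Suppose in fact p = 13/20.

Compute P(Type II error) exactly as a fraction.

A Type II error is failing to reject when Ha holds: with p = 13/20, β = P(Y ≤ 7).
Summing C(9,j)·(13/20)^j·(7/20)^{9-j} for j = 0..7 gives 112501116301/128000000000.

112501116301/128000000000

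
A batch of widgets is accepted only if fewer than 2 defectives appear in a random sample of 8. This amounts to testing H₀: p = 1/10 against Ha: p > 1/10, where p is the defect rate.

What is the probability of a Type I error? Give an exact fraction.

α = P(reject H₀ | H₀ true) = P(S ≥ 2 | p = 1/10), S ~ Binomial(8, 1/10).
Via the complement, α = 1 − Σ_{j=0}^{1} C(8,j)(1/10)^j(9/10)^{8-j} = 18689527/100000000.

18689527/100000000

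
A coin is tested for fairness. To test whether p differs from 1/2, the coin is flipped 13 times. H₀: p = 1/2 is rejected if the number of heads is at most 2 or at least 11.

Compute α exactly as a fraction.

α = P(S ≤ 2 or S ≥ 11 | p = 1/2), S ~ Binomial(13, 1/2).
The two tails are symmetric, so α = 2·(1 + 13 + 78)/2^13 = 184/8192 = 23/1024.

23/1024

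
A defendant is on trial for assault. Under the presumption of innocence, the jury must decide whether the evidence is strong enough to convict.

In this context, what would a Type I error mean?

With the conventional null hypothesis that the defendant is innocent:
A Type I error is rejecting H₀ when H₀ is true.
Here that means convicting the defendant when actually the defendant is innocent.

A Type I error would mean concluding that the defendant is guilty when in fact the defendant is innocent.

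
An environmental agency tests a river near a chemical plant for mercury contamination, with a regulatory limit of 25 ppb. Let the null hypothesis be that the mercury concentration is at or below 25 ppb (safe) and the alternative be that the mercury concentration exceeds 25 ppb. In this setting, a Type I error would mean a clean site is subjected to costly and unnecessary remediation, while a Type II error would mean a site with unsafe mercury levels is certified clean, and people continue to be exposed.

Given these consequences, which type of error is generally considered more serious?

Type II error

The Type II consequence (a site with unsafe mercury levels is certified clean, and people continue to be exposed) is more severe than the Type I consequence (a clean site is subjected to costly and unnecessary remediation).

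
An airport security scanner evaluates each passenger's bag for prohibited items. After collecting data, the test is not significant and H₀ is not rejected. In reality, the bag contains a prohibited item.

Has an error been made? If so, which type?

The conventional null hypothesis here is that the bag contains no prohibited items.
H₀ was not rejected, but H₀ is actually false.
Failing to reject a false null hypothesis is a Type II error (false negative).

Type II error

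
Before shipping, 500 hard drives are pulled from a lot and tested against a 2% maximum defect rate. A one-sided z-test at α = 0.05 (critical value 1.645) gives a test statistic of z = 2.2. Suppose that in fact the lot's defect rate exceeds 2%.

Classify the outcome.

The conventional null hypothesis is that the lot's defect rate is 2% (within specification).
Since z = 2.2 > z* = 1.645, H₀ is rejected.
H₀ is false (actually the lot's defect rate exceeds 2%).
The decision matches the true state — no error.

No error (correct decision).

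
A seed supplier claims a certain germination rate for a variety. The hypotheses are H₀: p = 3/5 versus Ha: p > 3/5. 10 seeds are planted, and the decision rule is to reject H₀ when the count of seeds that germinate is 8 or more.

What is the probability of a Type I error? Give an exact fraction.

1633689/9765625

Under H₀, Y ~ Binomial(10, 3/5), and α = P(Y ≥ 8).
Summing C(10,j)(3/5)^j(2/5)^{10−j} for j = 8,…,10 gives 1633689/9765625.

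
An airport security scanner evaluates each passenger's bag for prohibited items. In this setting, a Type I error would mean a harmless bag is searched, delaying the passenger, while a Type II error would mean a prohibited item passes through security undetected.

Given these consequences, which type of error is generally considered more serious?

The Type II consequence (a prohibited item passes through security undetected) is more severe than the Type I consequence (a harmless bag is searched, delaying the passenger).

Type II error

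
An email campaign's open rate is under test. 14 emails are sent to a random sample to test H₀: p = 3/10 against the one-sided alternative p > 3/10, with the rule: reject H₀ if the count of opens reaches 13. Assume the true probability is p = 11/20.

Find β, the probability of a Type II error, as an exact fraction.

1633670388436281453/1638400000000000000

Under the alternative p = 11/20, Y ~ Binomial(14, 11/20); β is the probability the test does not reject, P(Y < 13).
Adding the binomial probabilities P(Y=0)+…+P(Y=12) at p = 11/20 gives 1633670388436281453/1638400000000000000.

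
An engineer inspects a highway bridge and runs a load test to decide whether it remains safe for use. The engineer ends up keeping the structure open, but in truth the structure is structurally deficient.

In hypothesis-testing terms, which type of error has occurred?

Type II error

The null hypothesis here is that the structure meets the required load capacity (safe).
'Keeping the structure open' corresponds to failing to reject H₀.
H₀ was not rejected but H₀ is false — a Type II error (false negative).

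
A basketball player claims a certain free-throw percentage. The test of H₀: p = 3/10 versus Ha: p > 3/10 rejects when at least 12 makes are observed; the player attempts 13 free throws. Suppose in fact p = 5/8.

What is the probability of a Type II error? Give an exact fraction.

Under the alternative p = 5/8, X ~ Binomial(13, 5/8); β is the probability the test does not reject, P(X < 12).
Adding the binomial probabilities P(X=0)+…+P(X=11) at p = 5/8 gives 134753406597/137438953472.

134753406597/137438953472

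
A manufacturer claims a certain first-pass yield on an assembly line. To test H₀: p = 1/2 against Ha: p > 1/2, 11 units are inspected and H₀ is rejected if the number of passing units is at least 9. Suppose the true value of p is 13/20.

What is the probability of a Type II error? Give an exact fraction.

32762721984671/40960000000000

β = P(fail to reject H₀ | Ha true) = P(Y ≤ 8 | p = 13/20), Y ~ Binomial(11, 13/20).
Summing C(11,j)·(13/20)^j·(7/20)^{11-j} for j = 0..8 gives 32762721984671/40960000000000.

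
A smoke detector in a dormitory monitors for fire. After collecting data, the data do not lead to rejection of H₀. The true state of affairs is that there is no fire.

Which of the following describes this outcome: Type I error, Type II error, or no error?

No error (correct decision).

The conventional null hypothesis here is that there is no fire.
The test retained a true H₀ — the decision matches the true state.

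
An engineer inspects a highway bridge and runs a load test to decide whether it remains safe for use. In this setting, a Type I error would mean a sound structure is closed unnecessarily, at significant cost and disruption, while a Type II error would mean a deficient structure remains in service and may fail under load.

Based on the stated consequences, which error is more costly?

The Type II consequence (a deficient structure remains in service and may fail under load) is more severe than the Type I consequence (a sound structure is closed unnecessarily, at significant cost and disruption).

Type II error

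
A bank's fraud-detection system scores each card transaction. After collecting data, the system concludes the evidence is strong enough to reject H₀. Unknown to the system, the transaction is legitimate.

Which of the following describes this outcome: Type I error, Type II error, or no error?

The conventional null hypothesis here is that the transaction is legitimate.
H₀ was rejected, but H₀ is actually true.
Rejecting a true null hypothesis is a Type I error (false positive).

Type I error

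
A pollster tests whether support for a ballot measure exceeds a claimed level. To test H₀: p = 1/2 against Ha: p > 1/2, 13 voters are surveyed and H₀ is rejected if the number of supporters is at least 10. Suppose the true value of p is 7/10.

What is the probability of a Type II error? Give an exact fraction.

579394354239/1000000000000

β = P(fail to reject H₀ | Ha true) = P(K ≤ 9 | p = 7/10), K ~ Binomial(13, 7/10).
Adding the binomial probabilities P(K=0)+…+P(K=9) at p = 7/10 gives 579394354239/1000000000000.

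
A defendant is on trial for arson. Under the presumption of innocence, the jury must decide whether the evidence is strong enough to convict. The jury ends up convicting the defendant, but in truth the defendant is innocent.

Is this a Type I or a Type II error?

Type I error

The null hypothesis here is that the defendant is innocent.
'Convicting the defendant' corresponds to rejecting H₀.
H₀ was rejected but H₀ is true — a Type I error (false positive).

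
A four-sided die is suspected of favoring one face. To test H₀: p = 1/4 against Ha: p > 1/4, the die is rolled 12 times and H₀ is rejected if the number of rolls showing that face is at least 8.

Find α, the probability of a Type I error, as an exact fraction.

α = P(reject H₀ | H₀ true) = P(Y ≥ 8 | p = 1/4), with Y ~ Binomial(12, 1/4).
Adding the binomial terms for j = 8 through 12 with p = 1/4 yields 23333/8388608.

23333/8388608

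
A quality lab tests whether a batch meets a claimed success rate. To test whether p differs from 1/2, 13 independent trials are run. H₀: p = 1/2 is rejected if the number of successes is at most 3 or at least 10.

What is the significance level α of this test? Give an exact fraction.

189/2048

Under H₀, S ~ Binomial(13, 1/2); α is the probability of landing in either tail, P(S ≤ 3) + P(S ≥ 10).
By symmetry, α = 2·P(S ≤ 3) = 2·(1 + 13 + 78 + 286)/8192 = 756/8192 = 189/2048.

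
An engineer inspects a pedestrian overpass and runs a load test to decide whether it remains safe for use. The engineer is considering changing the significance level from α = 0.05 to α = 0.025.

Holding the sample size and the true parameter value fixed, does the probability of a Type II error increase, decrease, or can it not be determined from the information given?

It increases.

Tightening α shrinks the rejection region. When Ha holds, fewer sample outcomes clear the stricter threshold, so more fall in the acceptance region.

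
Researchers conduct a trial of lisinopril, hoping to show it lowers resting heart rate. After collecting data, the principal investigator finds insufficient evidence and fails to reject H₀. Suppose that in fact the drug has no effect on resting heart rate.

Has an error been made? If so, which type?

No error (correct decision).

The conventional null hypothesis here is that the drug has no effect on resting heart rate.
The test retained a true H₀ — the decision matches the true state.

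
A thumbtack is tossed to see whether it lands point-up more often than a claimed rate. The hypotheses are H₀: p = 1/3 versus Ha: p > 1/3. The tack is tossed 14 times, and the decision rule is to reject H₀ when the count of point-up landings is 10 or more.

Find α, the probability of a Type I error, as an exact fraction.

The Type I error probability is α = P(Y ≥ 10) computed under H₀, where Y ~ Binomial(14, 1/3).
P(Y ≥ 10) = Σ_{j=10}^{14} C(14,j)·(1/3)^j·(2/3)^{14-j} = 19321/4782969.

19321/4782969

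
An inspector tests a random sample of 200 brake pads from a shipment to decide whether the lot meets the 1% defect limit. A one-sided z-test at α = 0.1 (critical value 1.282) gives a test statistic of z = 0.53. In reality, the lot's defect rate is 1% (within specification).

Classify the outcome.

The conventional null hypothesis is that the lot's defect rate is 1% (within specification).
Since z = 0.53 ≤ z* = 1.282, H₀ is not rejected.
H₀ is true (actually the lot's defect rate is 1% (within specification)).
The decision matches the true state — no error.

No error — this is a correct decision.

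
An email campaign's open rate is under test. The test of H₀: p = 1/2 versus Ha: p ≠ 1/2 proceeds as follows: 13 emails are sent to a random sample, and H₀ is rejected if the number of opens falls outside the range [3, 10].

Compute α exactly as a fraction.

α = P(Y ≤ 2 or Y ≥ 11 | p = 1/2), Y ~ Binomial(13, 1/2).
Each tail has probability (1 + 13 + 78)/8192; doubling gives α = 184/8192 = 23/1024.

23/1024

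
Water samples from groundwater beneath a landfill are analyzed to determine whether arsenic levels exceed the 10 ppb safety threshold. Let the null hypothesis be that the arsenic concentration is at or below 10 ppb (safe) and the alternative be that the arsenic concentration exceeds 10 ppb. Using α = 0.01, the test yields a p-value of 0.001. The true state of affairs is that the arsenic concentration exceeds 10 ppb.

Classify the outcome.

No error — this is a correct decision.

Since p = 0.001 < α = 0.01, H₀ is rejected.
H₀ is false (actually the arsenic concentration exceeds 10 ppb).
The decision matches the true state — no error.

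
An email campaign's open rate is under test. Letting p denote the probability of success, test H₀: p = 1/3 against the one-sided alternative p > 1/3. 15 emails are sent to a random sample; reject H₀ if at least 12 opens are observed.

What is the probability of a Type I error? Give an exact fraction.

Under H₀, S ~ Binomial(15, 1/3), and α = P(S ≥ 12).
Adding the binomial terms for j = 12 through 15 with p = 1/3 yields 4091/14348907.

4091/14348907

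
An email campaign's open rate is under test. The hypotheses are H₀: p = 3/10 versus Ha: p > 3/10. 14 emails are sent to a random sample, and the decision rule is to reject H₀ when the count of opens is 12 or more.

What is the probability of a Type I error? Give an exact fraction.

α = P(reject H₀ | H₀ true) = P(S ≥ 12 | p = 3/10), with S ~ Binomial(14, 3/10).
Summing C(14,j)(3/10)^j(7/10)^{14−j} for j = 12,…,14 gives 1265361021/50000000000000.

1265361021/50000000000000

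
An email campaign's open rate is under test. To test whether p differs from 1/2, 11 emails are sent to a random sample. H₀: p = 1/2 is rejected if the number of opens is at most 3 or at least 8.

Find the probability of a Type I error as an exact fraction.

29/128

α = P(Y ≤ 3 or Y ≥ 8 | p = 1/2), Y ~ Binomial(11, 1/2).
By symmetry, α = 2·P(Y ≤ 3) = 2·(1 + 11 + 55 + 165)/2048 = 464/2048 = 29/128.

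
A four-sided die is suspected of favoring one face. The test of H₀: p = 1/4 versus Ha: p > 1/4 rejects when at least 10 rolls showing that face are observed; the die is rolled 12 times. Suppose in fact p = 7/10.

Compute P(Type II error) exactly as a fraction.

149436930429/200000000000

Under the alternative p = 7/10, Y ~ Binomial(12, 7/10); β is the probability the test does not reject, P(Y < 10).
Summing C(12,j)·(7/10)^j·(3/10)^{12-j} for j = 0..9 gives 149436930429/200000000000.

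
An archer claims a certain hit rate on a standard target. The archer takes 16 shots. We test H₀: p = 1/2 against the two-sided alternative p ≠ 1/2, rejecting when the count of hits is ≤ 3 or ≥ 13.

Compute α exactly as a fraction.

The significance level is the null-hypothesis probability of the rejection region {≤3} ∪ {≥13}.
By symmetry, α = 2·P(X ≤ 3) = 2·(1 + 16 + 120 + 560)/65536 = 1394/65536 = 697/32768.

697/32768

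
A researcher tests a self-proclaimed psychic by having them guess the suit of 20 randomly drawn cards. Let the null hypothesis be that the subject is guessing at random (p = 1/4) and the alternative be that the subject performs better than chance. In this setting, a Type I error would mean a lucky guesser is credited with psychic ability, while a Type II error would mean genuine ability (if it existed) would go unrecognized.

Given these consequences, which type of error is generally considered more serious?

Type I error

The Type I consequence (a lucky guesser is credited with psychic ability) is more severe than the Type II consequence (genuine ability (if it existed) would go unrecognized).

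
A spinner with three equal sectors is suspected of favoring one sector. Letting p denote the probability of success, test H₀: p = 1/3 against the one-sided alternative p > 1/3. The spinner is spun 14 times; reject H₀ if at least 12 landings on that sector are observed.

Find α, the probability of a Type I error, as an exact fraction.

α = P(reject H₀ | H₀ true) = P(S ≥ 12 | p = 1/3), with S ~ Binomial(14, 1/3).
Summing C(14,j)(1/3)^j(2/3)^{14−j} for j = 12,…,14 gives 131/1594323.

131/1594323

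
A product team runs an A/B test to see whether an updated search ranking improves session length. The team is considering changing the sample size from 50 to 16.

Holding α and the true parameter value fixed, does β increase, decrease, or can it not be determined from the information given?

It increases.

With less data the test statistic is noisier; under Ha, more outcomes land inside the acceptance region.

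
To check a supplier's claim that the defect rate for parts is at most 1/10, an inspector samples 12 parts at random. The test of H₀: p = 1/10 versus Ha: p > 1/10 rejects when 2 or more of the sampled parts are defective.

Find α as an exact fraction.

α = P(reject H₀ | H₀ true) = P(Y ≥ 2 | p = 1/10), Y ~ Binomial(12, 1/10).
Via the complement, α = 1 − Σ_{j=0}^{1} C(12,j)(1/10)^j(9/10)^{12-j} = 340997748211/1000000000000.

340997748211/1000000000000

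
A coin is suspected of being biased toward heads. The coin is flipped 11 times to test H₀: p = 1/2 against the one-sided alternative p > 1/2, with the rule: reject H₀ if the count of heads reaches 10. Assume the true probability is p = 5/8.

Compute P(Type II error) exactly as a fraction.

Under the alternative p = 5/8, S ~ Binomial(11, 5/8); β is the probability the test does not reject, P(S < 10).
Equivalently, β = 1 − P(S ≥ 10) = 4109420421/4294967296.

4109420421/4294967296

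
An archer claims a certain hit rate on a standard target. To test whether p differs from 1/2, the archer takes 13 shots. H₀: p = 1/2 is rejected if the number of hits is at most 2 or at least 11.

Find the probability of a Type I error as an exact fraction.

The significance level is the null-hypothesis probability of the rejection region {≤2} ∪ {≥11}.
The two tails are symmetric, so α = 2·(1 + 13 + 78)/2^13 = 184/8192 = 23/1024.

23/1024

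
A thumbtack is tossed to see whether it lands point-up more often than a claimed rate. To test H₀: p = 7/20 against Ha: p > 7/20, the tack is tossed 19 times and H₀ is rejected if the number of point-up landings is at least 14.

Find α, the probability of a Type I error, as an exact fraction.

441451161257878012297/655360000000000000000000

The Type I error probability is α = P(X ≥ 14) computed under H₀, where X ~ Binomial(19, 7/20).
Summing C(19,j)(7/20)^j(13/20)^{19−j} for j = 14,…,19 gives 441451161257878012297/655360000000000000000000.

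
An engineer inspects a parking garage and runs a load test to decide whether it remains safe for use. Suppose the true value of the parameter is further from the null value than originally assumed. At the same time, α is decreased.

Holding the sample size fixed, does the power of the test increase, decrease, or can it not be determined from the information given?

Cannot be determined from the information given.

The first change alone would make β decrease; the second alone would make β increase. Which effect dominates depends on the magnitudes, which are not given.
Since power = 1 − β, the effect on power is likewise indeterminate.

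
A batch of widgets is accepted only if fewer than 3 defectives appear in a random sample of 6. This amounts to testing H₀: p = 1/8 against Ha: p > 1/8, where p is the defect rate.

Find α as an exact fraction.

3819/131072

The significance level is the probability, assuming p = 1/8, of seeing 3 or more defectives in 6 draws.
α = 1 − P(S ≤ 2) = 1 − 127253/131072 = 3819/131072.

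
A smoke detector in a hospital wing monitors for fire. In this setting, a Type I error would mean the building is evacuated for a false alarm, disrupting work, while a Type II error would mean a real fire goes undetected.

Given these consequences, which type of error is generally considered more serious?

The Type II consequence (a real fire goes undetected) is more severe than the Type I consequence (the building is evacuated for a false alarm, disrupting work).

Type II error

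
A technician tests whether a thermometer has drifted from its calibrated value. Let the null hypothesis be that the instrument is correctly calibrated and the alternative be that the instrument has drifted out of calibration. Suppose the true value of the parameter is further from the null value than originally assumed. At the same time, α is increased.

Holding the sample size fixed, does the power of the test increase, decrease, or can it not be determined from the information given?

A larger true effect moves the Ha sampling distribution further from the H₀ critical value, making rejection more likely when Ha is true. Relaxing α lowers the evidence threshold; under Ha, outcomes that previously fell short now trigger rejection. Both changes push β in the same direction.
Since power = 1 − β and β decreases, power increases.

It increases.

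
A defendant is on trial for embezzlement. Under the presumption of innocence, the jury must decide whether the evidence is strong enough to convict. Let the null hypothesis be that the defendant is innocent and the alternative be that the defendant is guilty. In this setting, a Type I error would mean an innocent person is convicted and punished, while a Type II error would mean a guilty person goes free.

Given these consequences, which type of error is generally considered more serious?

Type I error

The Type I consequence (an innocent person is convicted and punished) is more severe than the Type II consequence (a guilty person goes free).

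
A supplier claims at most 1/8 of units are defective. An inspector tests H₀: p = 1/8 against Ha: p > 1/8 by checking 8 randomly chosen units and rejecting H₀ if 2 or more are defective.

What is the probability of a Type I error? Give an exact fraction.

α = P(reject H₀ | H₀ true) = P(S ≥ 2 | p = 1/8), S ~ Binomial(8, 1/8).
α = 1 − P(S ≤ 1) = 1 − 12353145/16777216 = 4424071/16777216.

4424071/16777216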